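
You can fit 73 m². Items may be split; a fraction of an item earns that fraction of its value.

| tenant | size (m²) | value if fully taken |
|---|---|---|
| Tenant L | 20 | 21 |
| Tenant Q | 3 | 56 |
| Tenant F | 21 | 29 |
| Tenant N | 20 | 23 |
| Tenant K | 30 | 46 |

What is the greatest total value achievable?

Best value per unit of size first: Tenant Q 56/3≈18.7, Tenant K 46/30≈1.53, Tenant F 29/21≈1.38, Tenant N 23/20≈1.15, Tenant L 21/20≈1.05.
All 3 m² of Tenant Q fit (value 56) ; 70 remain.
Tenant K: take in full, 30 m² for value 46 ; 40 left.
All 21 m² of Tenant F fit (value 29) ; 19 remain.
19 m² left: a 19/20 share of Tenant N gives 23×19/20 = 21.85.
Total value = 152.85.

152.85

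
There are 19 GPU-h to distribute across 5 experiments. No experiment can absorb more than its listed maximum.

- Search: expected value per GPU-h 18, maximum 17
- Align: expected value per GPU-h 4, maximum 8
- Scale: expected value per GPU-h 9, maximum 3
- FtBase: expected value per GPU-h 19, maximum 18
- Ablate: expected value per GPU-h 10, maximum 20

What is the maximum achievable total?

Rank by expected value per GPU-h: FtBase 19 > Search 18 > Ablate 10 > Scale 9 > Align 4.
FtBase: +18 to 18 (cap) → 1 left.
Search has room for 17 but only 1 remain, so it gets 1.
Total = 18×1 + 19×18 = 360.

360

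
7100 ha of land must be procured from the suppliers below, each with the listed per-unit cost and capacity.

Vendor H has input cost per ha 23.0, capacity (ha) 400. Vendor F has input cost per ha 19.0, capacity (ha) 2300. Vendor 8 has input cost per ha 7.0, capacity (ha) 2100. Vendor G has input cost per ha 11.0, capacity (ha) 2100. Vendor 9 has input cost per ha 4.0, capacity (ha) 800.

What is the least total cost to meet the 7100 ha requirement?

80900

Cheapest first:
Take 800 from Vendor 9 at 4.0 → need 6300 more.
Vendor 8 at 7.0: take all 2100 ha → 4200 still needed.
Take 2100 from Vendor G at 11.0 → need 2100 more.
Vendor F at 19.0: take 2100 of its 2300 → requirement met.
Vendor H: unused.
Cost = 800×4.0 + 2100×7.0 + 2100×11.0 + 2100×19.0 = 80900.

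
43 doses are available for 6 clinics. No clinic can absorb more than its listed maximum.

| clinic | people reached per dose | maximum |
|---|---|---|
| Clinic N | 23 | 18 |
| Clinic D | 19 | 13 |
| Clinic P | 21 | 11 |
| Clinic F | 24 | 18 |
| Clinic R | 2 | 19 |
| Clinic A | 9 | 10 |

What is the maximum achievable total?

993

Rank by people reached per dose: Clinic F 24 > Clinic N 23 > Clinic P 21 > Clinic D 19 > Clinic A 9 > Clinic R 2.
Clinic F: +18 to 18 (cap) ; 25 left.
Give Clinic N 18 to hit its cap of 18 ; 7 left.
Clinic P: +7 (room for 11) → 7. Pool exhausted.
Total = 23×18 + 21×7 + 24×18 = 993.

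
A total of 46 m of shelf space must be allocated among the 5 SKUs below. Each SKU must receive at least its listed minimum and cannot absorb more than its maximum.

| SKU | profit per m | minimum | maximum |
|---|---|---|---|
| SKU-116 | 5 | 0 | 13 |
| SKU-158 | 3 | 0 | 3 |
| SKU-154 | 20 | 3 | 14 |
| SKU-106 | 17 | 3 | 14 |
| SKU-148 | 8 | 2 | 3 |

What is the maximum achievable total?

613

Meeting every minimum uses 0+0+3+3+2 = 8 m, leaving 38.
Highest profit per m first: SKU-154 20 > SKU-106 17 > SKU-148 8 > SKU-116 5 > SKU-158 3.
SKU-154: +11 to 14 (cap) ; 27 left.
SKU-106: +11 to 14 (cap) ; 16 left.
Give SKU-148 1 more to hit its cap of 3 ; 15 left.
SKU-116 takes 13 more to reach its cap of 13 ; 2 left.
SKU-158 has room for 3 more but only 2 remain, so it gets 2.
Total = 5×13 + 3×2 + 20×14 + 17×14 + 8×3 = 613.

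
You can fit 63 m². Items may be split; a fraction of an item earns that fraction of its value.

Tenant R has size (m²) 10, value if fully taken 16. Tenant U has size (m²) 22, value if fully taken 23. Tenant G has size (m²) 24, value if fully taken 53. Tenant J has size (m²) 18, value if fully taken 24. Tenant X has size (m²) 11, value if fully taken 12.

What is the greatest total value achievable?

Rank by value-to-size ratio: Tenant G 53/24≈2.21, Tenant R 16/10≈1.6, Tenant J 24/18≈1.33, Tenant X 12/11≈1.09, Tenant U 23/22≈1.05.
Tenant G: take in full, 24 m² for value 53 — 39 left.
Tenant R: take in full, 10 m² for value 16 — 29 left.
Tenant J: take in full, 18 m² for value 24 — 11 left.
Tenant X: take in full, 11 m² for value 12 — 0 left.
Total value = 105.

105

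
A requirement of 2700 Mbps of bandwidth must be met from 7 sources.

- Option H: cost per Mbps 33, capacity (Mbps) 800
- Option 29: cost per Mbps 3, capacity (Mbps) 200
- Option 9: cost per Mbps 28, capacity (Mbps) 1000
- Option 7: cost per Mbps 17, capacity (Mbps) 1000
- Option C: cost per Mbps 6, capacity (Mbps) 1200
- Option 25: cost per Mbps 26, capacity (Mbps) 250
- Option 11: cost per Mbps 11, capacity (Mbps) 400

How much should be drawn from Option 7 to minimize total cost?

900

Use sources in increasing cost order.
Option 29 at 3: take all 200 Mbps — 2500 still needed.
Take 1200 from Option C at 6 — need 1300 more.
Option 11 (11): use full 400 — 900 Mbps to go.
Take 900 from Option 7 at 17 to finish.
Option 25, Option 9, Option H: unused.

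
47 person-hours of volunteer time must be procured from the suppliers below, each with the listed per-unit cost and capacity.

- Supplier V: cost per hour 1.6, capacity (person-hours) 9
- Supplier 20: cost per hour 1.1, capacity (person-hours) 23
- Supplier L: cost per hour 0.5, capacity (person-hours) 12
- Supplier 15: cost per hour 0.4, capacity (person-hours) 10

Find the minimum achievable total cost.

Fill from the cheapest supplier first.
Take 10 from Supplier 15 at 0.4 — need 37 more.
Supplier L at 0.5: take all 12 person-hours — 25 still needed.
Supplier 20 (1.1): use full 23 — 2 person-hours to go.
Take 2 from Supplier V at 1.6 to finish.
Cost = 10×0.4 + 12×0.5 + 23×1.1 + 2×1.6 = 38.5.

38.5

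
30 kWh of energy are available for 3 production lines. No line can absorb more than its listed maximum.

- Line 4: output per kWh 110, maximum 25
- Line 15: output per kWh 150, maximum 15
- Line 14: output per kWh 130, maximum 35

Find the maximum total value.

4200

Order the production lines by output per kWh: Line 15 150 > Line 14 130 > Line 4 110.
Line 15 takes 15 to reach its cap of 15 — 15 left.
Line 14: +15 (room for 35) → 15. Pool exhausted.
Total = 150×15 + 130×15 = 4200.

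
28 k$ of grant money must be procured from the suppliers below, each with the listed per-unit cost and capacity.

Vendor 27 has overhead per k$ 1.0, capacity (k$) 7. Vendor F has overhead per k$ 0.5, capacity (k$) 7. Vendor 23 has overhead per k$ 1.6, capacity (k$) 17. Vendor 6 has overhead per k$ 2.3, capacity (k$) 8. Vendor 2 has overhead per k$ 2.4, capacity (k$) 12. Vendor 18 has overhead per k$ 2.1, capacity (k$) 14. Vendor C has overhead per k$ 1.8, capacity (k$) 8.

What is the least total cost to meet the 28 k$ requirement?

32.9

Use suppliers in increasing cost order.
Vendor F at 0.5: take all 7 k$ ; 21 still needed.
Take 7 from Vendor 27 at 1.0 ; need 14 more.
Vendor 23 at 1.6: take 14 of its 17 ; requirement met.
Vendor C, Vendor 18, Vendor 6, Vendor 2: unused.
Cost = 7×0.5 + 7×1.0 + 14×1.6 = 32.9.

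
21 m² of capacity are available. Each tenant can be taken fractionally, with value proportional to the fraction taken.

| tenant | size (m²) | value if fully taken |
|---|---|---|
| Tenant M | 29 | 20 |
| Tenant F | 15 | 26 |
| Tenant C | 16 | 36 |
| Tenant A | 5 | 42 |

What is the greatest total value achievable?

78

Best value per unit of size first: Tenant A 42/5≈8.4, Tenant C 36/16≈2.25, Tenant F 26/15≈1.73, Tenant M 20/29≈0.69.
Take all of Tenant A (5 m², value 42) ; 16 m² left.
All 16 m² of Tenant C fit (value 36) ; 0 remain.
Total value = 78.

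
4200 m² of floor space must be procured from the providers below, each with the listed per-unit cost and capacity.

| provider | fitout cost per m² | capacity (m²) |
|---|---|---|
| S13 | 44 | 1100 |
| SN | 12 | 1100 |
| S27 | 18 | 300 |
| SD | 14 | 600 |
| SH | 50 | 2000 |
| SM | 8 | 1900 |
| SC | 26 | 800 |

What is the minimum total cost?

Cheapest first:
Take 1900 from SM at 8 ; need 2300 more.
Take 1100 from SN at 12 ; need 1200 more.
Take 600 from SD at 14 ; need 600 more.
S27 (18): use full 300 ; 300 m² to go.
Take 300 from SC at 26 to finish.
S13, SH: unused.
Cost = 1900×8 + 1100×12 + 600×14 + 300×18 + 300×26 = 50000.

50000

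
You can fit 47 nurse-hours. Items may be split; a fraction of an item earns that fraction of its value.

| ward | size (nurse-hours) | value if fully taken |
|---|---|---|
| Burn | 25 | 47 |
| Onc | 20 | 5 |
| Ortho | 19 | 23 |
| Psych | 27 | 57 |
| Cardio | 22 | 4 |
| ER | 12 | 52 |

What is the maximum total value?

Sort by value density: ER 52/12≈4.33, Psych 57/27≈2.11, Burn 47/25≈1.88, Ortho 23/19≈1.21, Onc 5/20≈0.25, Cardio 4/22≈0.182.
ER: take in full, 12 nurse-hours for value 52 → 35 left.
Take all of Psych (27 nurse-hours, value 57) → 8 nurse-hours left.
Only 8 nurse-hours remain; take 8/25 of Burn for value 47×8/25 = 15.04.
Total value = 124.04.

124.04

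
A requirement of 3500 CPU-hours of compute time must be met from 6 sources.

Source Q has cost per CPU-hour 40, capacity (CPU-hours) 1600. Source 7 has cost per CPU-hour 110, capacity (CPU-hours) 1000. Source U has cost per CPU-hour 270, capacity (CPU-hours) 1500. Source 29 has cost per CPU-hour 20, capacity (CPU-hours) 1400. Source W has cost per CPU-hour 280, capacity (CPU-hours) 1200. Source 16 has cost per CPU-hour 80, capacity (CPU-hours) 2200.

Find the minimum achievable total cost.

132000

Fill from the cheapest source first.
Source 29 (20): use full 1400 ; 2100 CPU-hours to go.
Source Q at 40: take all 1600 CPU-hours ; 500 still needed.
Take 500 from Source 16 at 80 to finish.
Source 7, Source U, Source W: unused.
Cost = 1400×20 + 1600×40 + 500×80 = 132000.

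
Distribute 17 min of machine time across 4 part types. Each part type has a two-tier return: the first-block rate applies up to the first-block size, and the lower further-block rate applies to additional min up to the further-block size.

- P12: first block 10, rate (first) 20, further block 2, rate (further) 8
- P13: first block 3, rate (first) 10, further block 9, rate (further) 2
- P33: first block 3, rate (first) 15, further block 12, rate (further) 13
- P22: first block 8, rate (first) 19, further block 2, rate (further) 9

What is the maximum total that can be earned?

Treat each block as its own option and order by rate: P12/first 20 > P22/first 19 > P33/first 15 > P33/second 13 > P13/first 10 > P22/second 9 > P12/second 8 > P13/second 2.
P12 first at 20: fill all 10 ; 7 left.
P22/first: +7 of 8 at 19; pool empty.
Total = 20×10 + 19×7 = 333.

333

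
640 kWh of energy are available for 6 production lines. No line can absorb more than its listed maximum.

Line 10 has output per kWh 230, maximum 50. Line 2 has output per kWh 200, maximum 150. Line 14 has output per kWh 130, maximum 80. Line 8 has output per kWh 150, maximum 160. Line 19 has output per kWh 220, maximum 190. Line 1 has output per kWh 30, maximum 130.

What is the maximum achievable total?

Rank by output per kWh: Line 10 230 > Line 19 220 > Line 2 200 > Line 8 150 > Line 14 130 > Line 1 30.
Give Line 10 50 to hit its cap of 50 ; 590 left.
Give Line 19 190 to hit its cap of 190 ; 400 left.
Line 2 takes 150 to reach its cap of 150 ; 250 left.
Line 8 takes 160 to reach its cap of 160 ; 90 left.
Line 14 takes 80 to reach its cap of 80 ; 10 left.
Line 1: +10 (room for 130) → 10. Pool exhausted.
Total = 230×50 + 200×150 + 130×80 + 150×160 + 220×190 + 30×10 = 118000.

118000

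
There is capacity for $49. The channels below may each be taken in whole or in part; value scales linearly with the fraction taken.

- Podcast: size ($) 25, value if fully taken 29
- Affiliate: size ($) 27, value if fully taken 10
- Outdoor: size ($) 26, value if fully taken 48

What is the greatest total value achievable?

Rank by value-to-size ratio: Outdoor 48/26≈1.85, Podcast 29/25≈1.16, Affiliate 10/27≈0.37.
All 26 $ of Outdoor fit (value 48) → 23 remain.
Only 23 $ remain; take 23/25 of Podcast for value 29×23/25 = 26.68.
Total value = 74.68.

74.68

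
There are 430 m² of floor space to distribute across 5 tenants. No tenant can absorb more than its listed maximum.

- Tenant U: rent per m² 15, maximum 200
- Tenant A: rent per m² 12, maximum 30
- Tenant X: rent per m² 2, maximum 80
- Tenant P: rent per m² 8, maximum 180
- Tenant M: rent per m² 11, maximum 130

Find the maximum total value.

5350

Rank by rent per m²: Tenant U 15 > Tenant A 12 > Tenant M 11 > Tenant P 8 > Tenant X 2.
Tenant U: +200 to 200 (cap) — 230 left.
Tenant A takes 30 to reach its cap of 30 — 200 left.
Give Tenant M 130 to hit its cap of 130 — 70 left.
Tenant P: +70 (room for 180) → 70. Pool exhausted.
Total = 15×200 + 12×30 + 8×70 + 11×130 = 5350.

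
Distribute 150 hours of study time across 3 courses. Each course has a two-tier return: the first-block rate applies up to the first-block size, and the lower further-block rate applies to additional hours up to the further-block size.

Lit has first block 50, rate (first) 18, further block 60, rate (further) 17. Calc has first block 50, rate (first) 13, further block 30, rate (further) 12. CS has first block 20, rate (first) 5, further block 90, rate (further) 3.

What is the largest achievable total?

2440

Treat each block as its own option and order by rate: Lit/first 18 > Lit/second 17 > Calc/first 13 > Calc/second 12 > CS/first 5 > CS/second 3.
Fill Lit first block (50 at 18) ; 100 left.
Lit second at 17: fill all 60 ; 40 left.
Calc first at 13: only 40 left, fill 40.
Total = 18×50 + 17×60 + 13×40 = 2440.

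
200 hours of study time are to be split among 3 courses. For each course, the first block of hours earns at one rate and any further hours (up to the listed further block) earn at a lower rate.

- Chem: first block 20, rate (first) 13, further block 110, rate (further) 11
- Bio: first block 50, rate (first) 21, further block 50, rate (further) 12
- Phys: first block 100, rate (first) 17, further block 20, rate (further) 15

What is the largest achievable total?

Rank every tier by rate: Bio/T1 21 > Phys/T1 17 > Phys/T2 15 > Chem/T1 13 > Bio/T2 12 > Chem/T2 11.
Bio/T1 (21): +50 → 150 left.
Phys/T1 (17): +100 → 50 left.
Phys/T2 (15): +20 → 30 left.
Chem/T1 (13): +20 → 10 left.
Bio/T2: +10 of 50 at 12; pool empty.
Total = 21×50 + 17×100 + 15×20 + 13×20 + 12×10 = 3430.

3430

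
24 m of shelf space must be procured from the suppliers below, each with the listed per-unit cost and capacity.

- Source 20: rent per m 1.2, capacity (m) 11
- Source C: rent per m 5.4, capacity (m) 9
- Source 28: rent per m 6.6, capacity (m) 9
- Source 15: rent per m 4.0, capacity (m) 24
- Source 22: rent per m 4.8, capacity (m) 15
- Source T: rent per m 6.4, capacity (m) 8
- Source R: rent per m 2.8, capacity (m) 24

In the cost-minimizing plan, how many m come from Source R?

Fill from the cheapest supplier first.
Source 20 (1.2): use full 11 ; 13 m to go.
Source R (2.8): take the remaining 13 ; done.
Source 15, Source 22, Source C, Source T, Source 28: unused.

13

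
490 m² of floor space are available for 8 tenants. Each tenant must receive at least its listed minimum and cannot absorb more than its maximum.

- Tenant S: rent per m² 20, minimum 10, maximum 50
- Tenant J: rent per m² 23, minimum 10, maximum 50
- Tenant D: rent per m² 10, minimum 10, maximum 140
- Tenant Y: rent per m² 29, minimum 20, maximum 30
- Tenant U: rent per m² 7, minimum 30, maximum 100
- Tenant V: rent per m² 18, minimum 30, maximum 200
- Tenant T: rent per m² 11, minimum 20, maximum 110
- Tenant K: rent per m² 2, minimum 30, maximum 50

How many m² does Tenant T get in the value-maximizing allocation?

90

Meeting every minimum uses 10+10+10+20+30+30+20+30 = 160 m², leaving 330.
Order the tenants by rent per m²: Tenant Y 29 > Tenant J 23 > Tenant S 20 > Tenant V 18 > Tenant T 11 > Tenant D 10 > Tenant U 7 > Tenant K 2.
Tenant Y takes 10 more to reach its cap of 30 ; 320 left.
Give Tenant J 40 more to hit its cap of 50 ; 280 left.
Give Tenant S 40 more to hit its cap of 50 ; 240 left.
Tenant V takes 170 more to reach its cap of 200 ; 70 left.
Tenant T: +70 (room for 90) → 90. Pool exhausted.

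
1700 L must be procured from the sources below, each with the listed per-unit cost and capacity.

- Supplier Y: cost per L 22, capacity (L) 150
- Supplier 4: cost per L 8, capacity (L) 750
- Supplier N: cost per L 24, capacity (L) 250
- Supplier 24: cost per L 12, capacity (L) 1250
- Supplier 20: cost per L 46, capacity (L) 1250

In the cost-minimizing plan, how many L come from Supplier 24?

Use sources in increasing cost order.
Supplier 4 (8): use full 750 → 950 L to go.
Take 950 from Supplier 24 at 12 to finish.
Supplier Y, Supplier N, Supplier 20: unused.

950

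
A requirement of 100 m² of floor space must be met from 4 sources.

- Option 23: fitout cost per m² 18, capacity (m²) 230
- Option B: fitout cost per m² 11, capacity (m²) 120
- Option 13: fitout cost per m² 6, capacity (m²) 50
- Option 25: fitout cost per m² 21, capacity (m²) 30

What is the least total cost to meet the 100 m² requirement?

850

Use sources in increasing cost order.
Option 13 at 6: take all 50 m² — 50 still needed.
Option B at 11: take 50 of its 120 — requirement met.
Option 23, Option 25: unused.
Cost = 50×6 + 50×11 = 850.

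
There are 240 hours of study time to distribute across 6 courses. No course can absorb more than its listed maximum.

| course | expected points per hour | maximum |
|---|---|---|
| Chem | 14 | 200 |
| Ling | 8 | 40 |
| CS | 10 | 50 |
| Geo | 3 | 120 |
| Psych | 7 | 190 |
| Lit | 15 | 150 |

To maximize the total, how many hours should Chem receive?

90

Rank by expected points per hour: Lit 15 > Chem 14 > CS 10 > Ling 8 > Psych 7 > Geo 3.
Lit takes 150 to reach its cap of 150 — 90 left.
Chem has room for 200 but only 90 remain, so it gets 90.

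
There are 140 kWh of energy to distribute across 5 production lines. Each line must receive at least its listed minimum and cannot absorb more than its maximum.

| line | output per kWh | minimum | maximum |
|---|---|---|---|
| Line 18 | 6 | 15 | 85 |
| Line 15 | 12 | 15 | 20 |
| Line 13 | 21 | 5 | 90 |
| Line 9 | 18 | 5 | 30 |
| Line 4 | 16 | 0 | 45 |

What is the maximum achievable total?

2520

Meeting every minimum uses 15+15+5+5+0 = 40 kWh, leaving 100.
Order the production lines by output per kWh: Line 13 21 > Line 9 18 > Line 4 16 > Line 15 12 > Line 18 6.
Line 13: +85 to 90 (cap) → 15 left.
Only 15 left; Line 9 takes them to reach 20.
Total = 6×15 + 12×15 + 21×90 + 18×20 = 2520.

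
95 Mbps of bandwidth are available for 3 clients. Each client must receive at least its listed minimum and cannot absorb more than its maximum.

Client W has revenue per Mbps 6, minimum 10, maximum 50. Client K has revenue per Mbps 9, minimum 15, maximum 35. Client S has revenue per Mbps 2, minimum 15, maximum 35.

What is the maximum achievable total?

Meeting every minimum uses 10+15+15 = 40 Mbps, leaving 55.
Highest revenue per Mbps first: Client K 9 > Client W 6 > Client S 2.
Client K: +20 to 35 (cap) ; 35 left.
Client W has room for 40 more but only 35 remain, so it gets 45.
Total = 6×45 + 9×35 + 2×15 = 615.

615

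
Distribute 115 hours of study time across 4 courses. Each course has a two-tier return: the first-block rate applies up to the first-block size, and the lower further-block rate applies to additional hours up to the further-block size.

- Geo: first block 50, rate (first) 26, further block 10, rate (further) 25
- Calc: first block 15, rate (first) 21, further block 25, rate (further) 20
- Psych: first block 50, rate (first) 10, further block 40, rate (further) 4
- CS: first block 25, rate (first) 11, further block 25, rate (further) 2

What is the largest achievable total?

2530

Rank every tier by rate: Geo/T1 26 > Geo/T2 25 > Calc/T1 21 > Calc/T2 20 > CS/T1 11 > Psych/T1 10 > Psych/T2 4 > CS/T2 2.
Geo/T1 (26): +50 ; 65 left.
Geo T2 at 25: fill all 10 ; 55 left.
Fill Calc T1 block (15 at 21) ; 40 left.
Calc T2 at 20: fill all 25 ; 15 left.
15 remain; put them into CS T1 at 11.
Total = 26×50 + 25×10 + 21×15 + 20×25 + 11×15 = 2530.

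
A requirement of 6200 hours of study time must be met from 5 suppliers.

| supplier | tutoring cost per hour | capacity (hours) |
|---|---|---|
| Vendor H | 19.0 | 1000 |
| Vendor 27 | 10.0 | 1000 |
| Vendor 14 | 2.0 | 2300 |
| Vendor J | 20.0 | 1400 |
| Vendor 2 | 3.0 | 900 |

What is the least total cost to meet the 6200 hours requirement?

56300

Cheapest first:
Vendor 14 at 2.0: take all 2300 hours — 3900 still needed.
Vendor 2 at 3.0: take all 900 hours — 3000 still needed.
Vendor 27 (10.0): use full 1000 — 2000 hours to go.
Vendor H (19.0): use full 1000 — 1000 hours to go.
Vendor J at 20.0: take 1000 of its 1400 — requirement met.
Cost = 2300×2.0 + 900×3.0 + 1000×10.0 + 1000×19.0 + 1000×20.0 = 56300.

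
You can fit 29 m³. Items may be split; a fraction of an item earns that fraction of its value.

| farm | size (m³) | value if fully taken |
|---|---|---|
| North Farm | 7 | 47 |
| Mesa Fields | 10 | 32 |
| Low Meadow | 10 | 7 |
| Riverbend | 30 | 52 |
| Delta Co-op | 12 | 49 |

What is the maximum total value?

128

Rank by value-to-size ratio: North Farm 47/7≈6.71, Delta Co-op 49/12≈4.08, Mesa Fields 32/10≈3.2, Riverbend 52/30≈1.73, Low Meadow 7/10≈0.7.
North Farm: take in full, 7 m³ for value 47 → 22 left.
Take all of Delta Co-op (12 m³, value 49) → 10 m³ left.
Mesa Fields: take in full, 10 m³ for value 32 → 0 left.
Total value = 128.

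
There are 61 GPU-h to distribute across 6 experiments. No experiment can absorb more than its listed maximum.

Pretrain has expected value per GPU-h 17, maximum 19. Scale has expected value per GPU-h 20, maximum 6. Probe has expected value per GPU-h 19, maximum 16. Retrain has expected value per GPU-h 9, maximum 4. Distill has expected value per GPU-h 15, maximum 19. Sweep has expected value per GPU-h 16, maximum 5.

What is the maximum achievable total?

Order the experiments by expected value per GPU-h: Scale 20 > Probe 19 > Pretrain 17 > Sweep 16 > Distill 15 > Retrain 9.
Give Scale 6 to hit its cap of 6 → 55 left.
Give Probe 16 to hit its cap of 16 → 39 left.
Pretrain takes 19 to reach its cap of 19 → 20 left.
Sweep: +5 to 5 (cap) → 15 left.
Distill: +15 (room for 19) → 15. Pool exhausted.
Total = 17×19 + 20×6 + 19×16 + 15×15 + 16×5 = 1052.

1052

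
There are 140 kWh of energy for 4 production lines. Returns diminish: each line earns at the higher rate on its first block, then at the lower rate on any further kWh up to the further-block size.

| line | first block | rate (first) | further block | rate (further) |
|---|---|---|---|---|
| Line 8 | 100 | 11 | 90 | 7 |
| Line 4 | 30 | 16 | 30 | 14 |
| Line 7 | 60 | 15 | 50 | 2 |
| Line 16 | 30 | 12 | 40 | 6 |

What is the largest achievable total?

2040

Treat each block as its own option and order by rate: Line 4/first 16 > Line 7/first 15 > Line 4/second 14 > Line 16/first 12 > Line 8/first 11 > Line 8/second 7 > Line 16/second 6 > Line 7/second 2.
Fill Line 4 first block (30 at 16) — 110 left.
Fill Line 7 first block (60 at 15) — 50 left.
Fill Line 4 second block (30 at 14) — 20 left.
Line 16/first: +20 of 30 at 12; pool empty.
Total = 16×30 + 15×60 + 14×30 + 12×20 = 2040.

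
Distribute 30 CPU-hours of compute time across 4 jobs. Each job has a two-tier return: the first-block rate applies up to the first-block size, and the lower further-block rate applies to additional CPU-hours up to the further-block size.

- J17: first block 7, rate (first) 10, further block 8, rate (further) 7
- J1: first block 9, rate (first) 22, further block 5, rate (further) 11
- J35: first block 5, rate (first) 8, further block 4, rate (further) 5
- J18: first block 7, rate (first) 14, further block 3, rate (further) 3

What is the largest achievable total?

Rank every tier by rate: J1/T1 22 > J18/T1 14 > J1/T2 11 > J17/T1 10 > J35/T1 8 > J17/T2 7 > J35/T2 5 > J18/T2 3.
J1 T1 at 22: fill all 9 — 21 left.
Fill J18 T1 block (7 at 14) — 14 left.
Fill J1 T2 block (5 at 11) — 9 left.
J17/T1 (10): +7 — 2 left.
J35 T1 at 8: only 2 left, fill 2.
Total = 22×9 + 14×7 + 11×5 + 10×7 + 8×2 = 437.

437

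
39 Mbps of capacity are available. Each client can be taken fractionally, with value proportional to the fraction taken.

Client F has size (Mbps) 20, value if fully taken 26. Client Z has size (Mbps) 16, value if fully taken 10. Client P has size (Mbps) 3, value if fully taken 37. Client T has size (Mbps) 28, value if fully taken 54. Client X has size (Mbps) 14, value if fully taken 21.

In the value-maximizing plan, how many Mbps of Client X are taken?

8

Sort by value density: Client P 37/3≈12.3, Client T 54/28≈1.93, Client X 21/14≈1.5, Client F 26/20≈1.3, Client Z 10/16≈0.625.
Client P: take in full, 3 Mbps for value 37 → 36 left.
All 28 Mbps of Client T fit (value 54) → 8 remain.
Only 8 Mbps remain; take 8/14 of Client X for value 21×8/14 = 12.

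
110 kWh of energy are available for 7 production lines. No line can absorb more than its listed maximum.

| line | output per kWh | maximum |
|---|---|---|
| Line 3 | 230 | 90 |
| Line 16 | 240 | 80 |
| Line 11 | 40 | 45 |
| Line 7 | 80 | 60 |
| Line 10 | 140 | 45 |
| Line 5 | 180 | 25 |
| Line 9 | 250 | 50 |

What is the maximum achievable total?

Rank by output per kWh: Line 9 250 > Line 16 240 > Line 3 230 > Line 5 180 > Line 10 140 > Line 7 80 > Line 11 40.
Give Line 9 50 to hit its cap of 50 — 60 left.
Line 16 has room for 80 but only 60 remain, so it gets 60.
Total = 240×60 + 250×50 = 26900.

26900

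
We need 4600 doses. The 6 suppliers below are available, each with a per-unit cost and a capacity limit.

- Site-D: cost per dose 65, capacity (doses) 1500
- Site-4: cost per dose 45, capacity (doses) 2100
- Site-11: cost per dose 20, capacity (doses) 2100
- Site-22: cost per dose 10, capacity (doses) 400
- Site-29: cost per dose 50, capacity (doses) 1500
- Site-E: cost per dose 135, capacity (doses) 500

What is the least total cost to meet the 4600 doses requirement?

140500

Use suppliers in increasing cost order.
Site-22 at 10: take all 400 doses ; 4200 still needed.
Take 2100 from Site-11 at 20 ; need 2100 more.
Take 2100 from Site-4 at 45 ; need 0 more.
Site-29, Site-D, Site-E: unused.
Cost = 400×10 + 2100×20 + 2100×45 = 140500.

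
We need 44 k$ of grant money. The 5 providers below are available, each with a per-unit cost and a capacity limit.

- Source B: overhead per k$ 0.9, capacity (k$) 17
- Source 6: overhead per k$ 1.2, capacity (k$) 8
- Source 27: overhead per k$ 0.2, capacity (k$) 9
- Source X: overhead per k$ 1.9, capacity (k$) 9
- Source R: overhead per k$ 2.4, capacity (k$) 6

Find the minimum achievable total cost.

Fill from the cheapest provider first.
Source 27 (0.2): use full 9 → 35 k$ to go.
Source B (0.9): use full 17 → 18 k$ to go.
Source 6 (1.2): use full 8 → 10 k$ to go.
Source X at 1.9: take all 9 k$ → 1 still needed.
Take 1 from Source R at 2.4 to finish.
Cost = 9×0.2 + 17×0.9 + 8×1.2 + 9×1.9 + 1×2.4 = 46.2.

46.2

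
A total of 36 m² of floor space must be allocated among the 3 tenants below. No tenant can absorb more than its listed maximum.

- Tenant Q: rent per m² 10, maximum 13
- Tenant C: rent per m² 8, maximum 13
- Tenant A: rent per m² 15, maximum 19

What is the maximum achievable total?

Highest rent per m² first: Tenant A 15 > Tenant Q 10 > Tenant C 8.
Tenant A takes 19 to reach its cap of 19 → 17 left.
Tenant Q takes 13 to reach its cap of 13 → 4 left.
Tenant C has room for 13 but only 4 remain, so it gets 4.
Total = 10×13 + 8×4 + 15×19 = 447.

447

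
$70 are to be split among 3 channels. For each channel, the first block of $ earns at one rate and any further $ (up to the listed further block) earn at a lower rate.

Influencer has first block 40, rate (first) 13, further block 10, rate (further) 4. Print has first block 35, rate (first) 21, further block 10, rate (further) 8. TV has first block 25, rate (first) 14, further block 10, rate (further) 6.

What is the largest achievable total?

Treat each block as its own option and order by rate: Print/first 21 > TV/first 14 > Influencer/first 13 > Print/second 8 > TV/second 6 > Influencer/second 4.
Print first at 21: fill all 35 → 35 left.
TV first at 14: fill all 25 → 10 left.
10 remain; put them into Influencer first at 13.
Total = 21×35 + 14×25 + 13×10 = 1215.

1215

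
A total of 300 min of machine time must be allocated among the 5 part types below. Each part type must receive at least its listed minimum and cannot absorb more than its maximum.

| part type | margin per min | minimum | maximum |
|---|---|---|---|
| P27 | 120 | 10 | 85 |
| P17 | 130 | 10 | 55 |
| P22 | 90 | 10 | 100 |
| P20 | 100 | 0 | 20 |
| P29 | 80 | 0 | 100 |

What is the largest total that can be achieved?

Meeting every minimum uses 10+10+10+0+0 = 30 min, leaving 270.
Order the part types by margin per min: P17 130 > P27 120 > P20 100 > P22 90 > P29 80.
Give P17 45 more to hit its cap of 55 — 225 left.
Give P27 75 more to hit its cap of 85 — 150 left.
Give P20 20 more to hit its cap of 20 — 130 left.
P22: +90 to 100 (cap) — 40 left.
P29 has room for 100 more but only 40 remain, so it gets 40.
Total = 120×85 + 130×55 + 90×100 + 100×20 + 80×40 = 31550.

31550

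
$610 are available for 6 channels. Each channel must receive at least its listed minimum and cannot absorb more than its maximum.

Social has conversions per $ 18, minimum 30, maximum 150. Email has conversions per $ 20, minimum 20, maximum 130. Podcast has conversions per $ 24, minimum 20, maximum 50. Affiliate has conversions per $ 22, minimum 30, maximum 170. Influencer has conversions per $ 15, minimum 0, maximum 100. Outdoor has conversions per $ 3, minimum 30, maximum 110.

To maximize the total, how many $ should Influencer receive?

Meeting every minimum uses 30+20+20+30+0+30 = 130 $, leaving 480.
Rank by conversions per $: Podcast 24 > Affiliate 22 > Email 20 > Social 18 > Influencer 15 > Outdoor 3.
Podcast takes 30 more to reach its cap of 50 ; 450 left.
Affiliate takes 140 more to reach its cap of 170 ; 310 left.
Email takes 110 more to reach its cap of 130 ; 200 left.
Give Social 120 more to hit its cap of 150 ; 80 left.
Only 80 left; Influencer takes them to reach 80.

80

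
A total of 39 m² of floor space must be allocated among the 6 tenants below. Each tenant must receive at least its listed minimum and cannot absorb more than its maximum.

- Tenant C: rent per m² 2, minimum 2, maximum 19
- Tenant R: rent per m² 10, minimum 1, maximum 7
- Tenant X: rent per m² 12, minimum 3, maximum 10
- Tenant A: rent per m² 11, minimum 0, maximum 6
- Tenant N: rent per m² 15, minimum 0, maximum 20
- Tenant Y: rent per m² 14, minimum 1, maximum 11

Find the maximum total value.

528

Meeting every minimum uses 2+1+3+0+0+1 = 7 m², leaving 32.
Rank by rent per m²: Tenant N 15 > Tenant Y 14 > Tenant X 12 > Tenant A 11 > Tenant R 10 > Tenant C 2.
Tenant N: +20 to 20 (cap) → 12 left.
Tenant Y: +10 to 11 (cap) → 2 left.
Tenant X has room for 7 more but only 2 remain, so it gets 5.
Total = 2×2 + 10×1 + 12×5 + 15×20 + 14×11 = 528.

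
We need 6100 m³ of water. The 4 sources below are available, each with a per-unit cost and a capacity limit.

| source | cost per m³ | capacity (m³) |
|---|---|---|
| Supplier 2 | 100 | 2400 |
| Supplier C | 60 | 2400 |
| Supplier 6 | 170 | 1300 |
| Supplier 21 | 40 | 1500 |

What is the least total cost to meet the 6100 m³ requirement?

Cheapest first:
Supplier 21 (40): use full 1500 → 4600 m³ to go.
Supplier C (60): use full 2400 → 2200 m³ to go.
Supplier 2 (100): take the remaining 2200 → done.
Supplier 6: unused.
Cost = 1500×40 + 2400×60 + 2200×100 = 424000.

424000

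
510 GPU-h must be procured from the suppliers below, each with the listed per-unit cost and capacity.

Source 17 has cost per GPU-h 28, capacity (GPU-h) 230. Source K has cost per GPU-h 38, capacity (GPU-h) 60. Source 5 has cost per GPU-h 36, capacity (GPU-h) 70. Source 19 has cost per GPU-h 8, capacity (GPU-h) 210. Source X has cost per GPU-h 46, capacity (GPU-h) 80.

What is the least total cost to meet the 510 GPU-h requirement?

10640

Cheapest first:
Take 210 from Source 19 at 8 → need 300 more.
Source 17 at 28: take all 230 GPU-h → 70 still needed.
Source 5 at 36: take all 70 GPU-h → 0 still needed.
Source K, Source X: unused.
Cost = 210×8 + 230×28 + 70×36 = 10640.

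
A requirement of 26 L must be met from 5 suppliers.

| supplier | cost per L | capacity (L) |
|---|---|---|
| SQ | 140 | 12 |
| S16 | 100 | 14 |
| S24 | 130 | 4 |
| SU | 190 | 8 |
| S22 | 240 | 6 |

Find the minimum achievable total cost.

3040

Cheapest first:
Take 14 from S16 at 100 → need 12 more.
S24 (130): use full 4 → 8 L to go.
Take 8 from SQ at 140 to finish.
SU, S22: unused.
Cost = 14×100 + 4×130 + 8×140 = 3040.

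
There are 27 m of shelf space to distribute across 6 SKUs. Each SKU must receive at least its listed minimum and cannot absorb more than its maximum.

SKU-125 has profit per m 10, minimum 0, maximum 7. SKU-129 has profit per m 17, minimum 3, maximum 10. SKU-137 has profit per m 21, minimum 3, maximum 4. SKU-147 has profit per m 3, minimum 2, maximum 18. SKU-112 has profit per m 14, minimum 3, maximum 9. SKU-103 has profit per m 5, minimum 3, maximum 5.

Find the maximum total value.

387

Meeting every minimum uses 0+3+3+2+3+3 = 14 m, leaving 13.
Highest profit per m first: SKU-137 21 > SKU-129 17 > SKU-112 14 > SKU-125 10 > SKU-103 5 > SKU-147 3.
SKU-137: +1 to 4 (cap) ; 12 left.
SKU-129: +7 to 10 (cap) ; 5 left.
SKU-112 has room for 6 more but only 5 remain, so it gets 8.
Total = 17×10 + 21×4 + 3×2 + 14×8 + 5×3 = 387.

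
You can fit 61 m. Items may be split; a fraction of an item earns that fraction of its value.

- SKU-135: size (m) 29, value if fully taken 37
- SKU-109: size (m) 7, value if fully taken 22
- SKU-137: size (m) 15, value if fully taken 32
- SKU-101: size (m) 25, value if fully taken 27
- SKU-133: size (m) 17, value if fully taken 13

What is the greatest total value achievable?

101.8

Best value per unit of size first: SKU-109 22/7≈3.14, SKU-137 32/15≈2.13, SKU-135 37/29≈1.28, SKU-101 27/25≈1.08, SKU-133 13/17≈0.765.
All 7 m of SKU-109 fit (value 22) → 54 remain.
All 15 m of SKU-137 fit (value 32) → 39 remain.
Take all of SKU-135 (29 m, value 37) → 10 m left.
Only 10 m remain; take 10/25 of SKU-101 for value 27×10/25 = 10.8.
Total value = 101.8.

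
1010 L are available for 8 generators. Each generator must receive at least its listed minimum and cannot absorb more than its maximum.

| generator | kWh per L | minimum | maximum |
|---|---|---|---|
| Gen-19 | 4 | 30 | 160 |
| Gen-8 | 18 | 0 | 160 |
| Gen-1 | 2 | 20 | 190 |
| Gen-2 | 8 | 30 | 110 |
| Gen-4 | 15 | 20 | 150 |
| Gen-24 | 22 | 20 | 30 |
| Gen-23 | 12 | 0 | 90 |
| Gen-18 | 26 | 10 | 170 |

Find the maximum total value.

Meeting every minimum uses 30+0+20+30+20+20+0+10 = 130 L, leaving 880.
Order the generators by kWh per L: Gen-18 26 > Gen-24 22 > Gen-8 18 > Gen-4 15 > Gen-23 12 > Gen-2 8 > Gen-19 4 > Gen-1 2.
Gen-18: +160 to 170 (cap) → 720 left.
Give Gen-24 10 more to hit its cap of 30 → 710 left.
Gen-8: +160 to 160 (cap) → 550 left.
Give Gen-4 130 more to hit its cap of 150 → 420 left.
Gen-23 takes 90 more to reach its cap of 90 → 330 left.
Gen-2 takes 80 more to reach its cap of 110 → 250 left.
Gen-19: +130 to 160 (cap) → 120 left.
Gen-1: +120 (room for 170) → 140. Pool exhausted.
Total = 4×160 + 18×160 + 2×140 + 8×110 + 15×150 + 22×30 + 12×90 + 26×170 = 13090.

13090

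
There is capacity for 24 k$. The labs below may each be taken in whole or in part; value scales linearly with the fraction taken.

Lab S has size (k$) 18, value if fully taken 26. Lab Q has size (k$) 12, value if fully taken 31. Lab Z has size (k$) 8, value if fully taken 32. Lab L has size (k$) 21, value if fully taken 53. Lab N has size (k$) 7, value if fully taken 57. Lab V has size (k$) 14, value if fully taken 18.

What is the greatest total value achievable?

112.25

Sort by value density: Lab N 57/7≈8.14, Lab Z 32/8≈4, Lab Q 31/12≈2.58, Lab L 53/21≈2.52, Lab S 26/18≈1.44, Lab V 18/14≈1.29.
All 7 k$ of Lab N fit (value 57) → 17 remain.
All 8 k$ of Lab Z fit (value 32) → 9 remain.
Only 9 k$ remain; take 9/12 of Lab Q for value 31×9/12 = 23.25.
Total value = 112.25.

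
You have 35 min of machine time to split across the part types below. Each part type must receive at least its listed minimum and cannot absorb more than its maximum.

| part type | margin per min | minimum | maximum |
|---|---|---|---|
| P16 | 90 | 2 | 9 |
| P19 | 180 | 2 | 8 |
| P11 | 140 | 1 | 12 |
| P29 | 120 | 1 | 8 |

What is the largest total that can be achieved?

Meeting every minimum uses 2+2+1+1 = 6 min, leaving 29.
Order the part types by margin per min: P19 180 > P11 140 > P29 120 > P16 90.
Give P19 6 more to hit its cap of 8 → 23 left.
P11 takes 11 more to reach its cap of 12 → 12 left.
P29 takes 7 more to reach its cap of 8 → 5 left.
P16: +5 (room for 7) → 7. Pool exhausted.
Total = 90×7 + 180×8 + 140×12 + 120×8 = 4710.

4710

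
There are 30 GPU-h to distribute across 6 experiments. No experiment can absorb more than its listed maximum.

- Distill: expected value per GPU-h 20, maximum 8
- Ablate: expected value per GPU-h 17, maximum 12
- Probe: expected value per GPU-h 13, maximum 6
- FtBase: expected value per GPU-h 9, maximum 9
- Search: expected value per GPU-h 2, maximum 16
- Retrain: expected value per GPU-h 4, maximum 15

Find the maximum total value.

478

Highest expected value per GPU-h first: Distill 20 > Ablate 17 > Probe 13 > FtBase 9 > Retrain 4 > Search 2.
Give Distill 8 to hit its cap of 8 — 22 left.
Ablate: +12 to 12 (cap) — 10 left.
Probe: +6 to 6 (cap) — 4 left.
FtBase has room for 9 but only 4 remain, so it gets 4.
Total = 20×8 + 17×12 + 13×6 + 9×4 = 478.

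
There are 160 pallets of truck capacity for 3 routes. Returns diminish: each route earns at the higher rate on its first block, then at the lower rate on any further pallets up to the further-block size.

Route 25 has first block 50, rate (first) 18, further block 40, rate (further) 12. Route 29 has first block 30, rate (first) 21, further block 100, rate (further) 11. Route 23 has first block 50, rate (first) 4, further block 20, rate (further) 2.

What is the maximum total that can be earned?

Order all 6 blocks by rate: Route 29/T1 21 > Route 25/T1 18 > Route 25/T2 12 > Route 29/T2 11 > Route 23/T1 4 > Route 23/T2 2.
Route 29 T1 at 21: fill all 30 ; 130 left.
Route 25/T1 (18): +50 ; 80 left.
Fill Route 25 T2 block (40 at 12) ; 40 left.
Route 29/T2: +40 of 100 at 11; pool empty.
Total = 21×30 + 18×50 + 12×40 + 11×40 = 2450.

2450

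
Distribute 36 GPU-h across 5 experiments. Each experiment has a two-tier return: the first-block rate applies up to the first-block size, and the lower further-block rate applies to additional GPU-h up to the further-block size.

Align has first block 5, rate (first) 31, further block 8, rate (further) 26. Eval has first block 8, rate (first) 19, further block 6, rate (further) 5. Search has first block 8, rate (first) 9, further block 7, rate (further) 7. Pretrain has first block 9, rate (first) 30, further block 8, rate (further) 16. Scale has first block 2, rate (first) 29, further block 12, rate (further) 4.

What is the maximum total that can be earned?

907

Treat each block as its own option and order by rate: Align/T1 31 > Pretrain/T1 30 > Scale/T1 29 > Align/T2 26 > Eval/T1 19 > Pretrain/T2 16 > Search/T1 9 > Search/T2 7 > Eval/T2 5 > Scale/T2 4.
Align/T1 (31): +5 → 31 left.
Pretrain T1 at 30: fill all 9 → 22 left.
Scale T1 at 29: fill all 2 → 20 left.
Align/T2 (26): +8 → 12 left.
Eval/T1 (19): +8 → 4 left.
4 remain; put them into Pretrain T2 at 16.
Total = 31×5 + 30×9 + 29×2 + 26×8 + 19×8 + 16×4 = 907.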